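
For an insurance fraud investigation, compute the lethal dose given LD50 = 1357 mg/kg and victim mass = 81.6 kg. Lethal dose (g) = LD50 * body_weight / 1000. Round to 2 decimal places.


Lethal dose calculation:
Lethal dose = LD50 * body_weight / 1000
= 1357 * 81.6 / 1000
= 110731.2 / 1000
= 110.73 g

110.73


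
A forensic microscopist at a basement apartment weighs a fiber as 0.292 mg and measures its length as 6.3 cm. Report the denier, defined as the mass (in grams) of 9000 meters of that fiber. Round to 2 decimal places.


Denier calculation:
Mass in grams = 0.292 mg / 1000 = 0.000292 g
Length in meters = 6.3 cm / 100 = 0.063 m
Linear density = mass / length = 0.000292 / 0.063 = 0.00463492 g/m
Denier = (g/m) * 9000 = 0.00463492 * 9000 = 41.71

41.71


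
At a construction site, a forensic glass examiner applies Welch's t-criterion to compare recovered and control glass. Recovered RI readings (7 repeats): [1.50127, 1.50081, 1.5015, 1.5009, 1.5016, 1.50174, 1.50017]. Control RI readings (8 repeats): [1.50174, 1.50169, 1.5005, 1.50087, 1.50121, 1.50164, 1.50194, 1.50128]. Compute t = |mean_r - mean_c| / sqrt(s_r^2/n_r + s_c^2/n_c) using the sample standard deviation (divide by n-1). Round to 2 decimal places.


Welch's t-criterion for glass RI comparison:
Recovered mean = sum / n_r = 10.50799 / 7 = 1.5011414
Control mean = sum / n_c = 12.01087 / 8 = 1.5013588
Recovered sample variance s_r^2 = 3.04248e-07
Control sample variance s_c^2 = 2.39527e-07
Welch SE (unpooled) = sqrt(s_r^2/n_r + s_c^2/n_c) = sqrt(4.34639e-08 + 2.99408e-08) = sqrt(7.34047e-08) = 0.000270933
|mean_r - mean_c| = 0.000217321
t = 0.000217321 / 0.000270933 = 0.80

0.80


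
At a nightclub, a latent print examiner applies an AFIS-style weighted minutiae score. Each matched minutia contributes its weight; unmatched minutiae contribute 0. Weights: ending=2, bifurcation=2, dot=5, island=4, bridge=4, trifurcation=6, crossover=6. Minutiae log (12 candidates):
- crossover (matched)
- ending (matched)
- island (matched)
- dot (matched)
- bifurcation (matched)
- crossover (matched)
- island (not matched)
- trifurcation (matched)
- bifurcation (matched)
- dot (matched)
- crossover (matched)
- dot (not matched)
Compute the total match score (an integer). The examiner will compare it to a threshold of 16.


Weighted minutiae match score:
  crossover: matched, +6 (running total 6)
  ending: matched, +2 (running total 8)
  island: matched, +4 (running total 12)
  dot: matched, +5 (running total 17)
  bifurcation: matched, +2 (running total 19)
  crossover: matched, +6 (running total 25)
  island: not matched, +0
  trifurcation: matched, +6 (running total 31)
  bifurcation: matched, +2 (running total 33)
  dot: matched, +5 (running total 38)
  crossover: matched, +6 (running total 44)
  dot: not matched, +0
Total score = 44
Threshold = 16; verdict = identification

44


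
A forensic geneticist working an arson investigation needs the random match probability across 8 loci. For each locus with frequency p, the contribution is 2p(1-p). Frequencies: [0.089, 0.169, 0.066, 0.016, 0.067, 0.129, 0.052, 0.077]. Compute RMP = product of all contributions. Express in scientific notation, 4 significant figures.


Computing RMP for 8 loci:
Locus 1: 2 * 0.089 * 0.911 = 0.162158
Locus 2: 2 * 0.169 * 0.831 = 0.280878
Locus 3: 2 * 0.066 * 0.934 = 0.123288
Locus 4: 2 * 0.016 * 0.984 = 0.031488
Locus 5: 2 * 0.067 * 0.933 = 0.125022
Locus 6: 2 * 0.129 * 0.871 = 0.224718
Locus 7: 2 * 0.052 * 0.948 = 0.098592
Locus 8: 2 * 0.077 * 0.923 = 0.142142
RMP = 6.962e-08

6.962e-08


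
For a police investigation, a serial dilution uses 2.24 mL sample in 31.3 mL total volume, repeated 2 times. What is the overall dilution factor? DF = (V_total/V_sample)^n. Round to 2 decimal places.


Dilution factor calculation:
Single dilution = V_total / V_sample = 31.3 / 2.24 ≈ 13.973214
Number of dilutions = 2
Total DF = (31.3 / 2.24)^2 (full precision, rounded at the end) = 195.25

195.25


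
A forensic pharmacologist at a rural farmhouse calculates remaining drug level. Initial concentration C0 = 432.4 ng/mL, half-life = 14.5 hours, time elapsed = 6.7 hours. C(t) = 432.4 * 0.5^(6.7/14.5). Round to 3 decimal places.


Drug concentration decay:
Number of half-lives = t / t_half = 6.7 / 14.5 = 0.462069
Decay factor = 0.5^0.462069 = 0.72594442
C(t) = 432.4 * 0.72594442 = 313.898 ng/mL

313.898


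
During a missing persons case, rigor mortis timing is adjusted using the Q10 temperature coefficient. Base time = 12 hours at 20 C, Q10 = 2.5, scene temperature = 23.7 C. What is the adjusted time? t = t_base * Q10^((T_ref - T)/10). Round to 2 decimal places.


Rigor mortis time adjustment:
Exponent = (T_ref - T_actual) / 10 = (20 - 23.7) / 10 = -0.37
Q10 factor = 2.5^-0.37 = 0.71246
t_adjusted = 12 * 0.71246 = 8.55 hours

8.55


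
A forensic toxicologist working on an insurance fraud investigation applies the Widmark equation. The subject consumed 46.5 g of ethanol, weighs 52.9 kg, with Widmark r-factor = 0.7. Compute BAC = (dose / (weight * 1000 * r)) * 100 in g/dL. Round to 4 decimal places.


Applying the Widmark formula:
BAC = (dose_g / (body_wt * 1000 * r)) * 100
Denominator = 52.9 * 1000 * 0.7 = 37030
BAC = (46.5 / 37030) * 100
BAC = 0.1256 g/dL

0.1256


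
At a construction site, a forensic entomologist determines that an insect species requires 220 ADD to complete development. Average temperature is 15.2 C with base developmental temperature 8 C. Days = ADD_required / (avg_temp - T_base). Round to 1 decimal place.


Insect development time:
Effective temperature = avg_temp - T_base = 15.2 - 8 = 7.2 C
Days = ADD / effective_temp = 220 / 7.2 = 30.6 days

30.6


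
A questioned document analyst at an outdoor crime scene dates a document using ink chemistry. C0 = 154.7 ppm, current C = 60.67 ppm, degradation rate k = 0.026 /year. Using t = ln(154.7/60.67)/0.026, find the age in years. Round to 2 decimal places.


Document age estimation:
C0/C = 154.7 / 60.67 = 2.54986
ln(C0/C) = 0.936038
t = 0.936038 / 0.026 = 36.00 years

36.00


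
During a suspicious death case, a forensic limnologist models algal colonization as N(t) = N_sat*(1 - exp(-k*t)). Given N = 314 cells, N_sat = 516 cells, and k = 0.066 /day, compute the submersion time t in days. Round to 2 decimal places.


PMSI from diatom colonization curve:
N / N_sat = 314 / 516 = 0.608527
1 - N/N_sat = 0.391473
ln(1 - N/N_sat) = -0.937839
t = -ln(1 - N/N_sat) / k = -(-0.937839) / 0.066 = 14.21 days

14.21


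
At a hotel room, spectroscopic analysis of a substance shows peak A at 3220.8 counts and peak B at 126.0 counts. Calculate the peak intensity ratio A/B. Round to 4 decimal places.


Spectral peak ratio:
Peak A = 3220.8 counts
Peak B = 126.0 counts
Ratio = 3220.8 / 126.0 = 25.5619

25.5619


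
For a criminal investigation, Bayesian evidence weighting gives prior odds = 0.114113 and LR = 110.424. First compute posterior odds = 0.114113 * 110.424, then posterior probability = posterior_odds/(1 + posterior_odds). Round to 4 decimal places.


Bayesian evidence evaluation:
Posterior odds = prior_odds * LR = 0.114113 * 110.424 = 12.60081
Posterior probability = posterior_odds / (1 + posterior_odds)
= 12.60081 / (1 + 12.60081)
= 12.60081 / 13.60081
= 0.9265

0.9265


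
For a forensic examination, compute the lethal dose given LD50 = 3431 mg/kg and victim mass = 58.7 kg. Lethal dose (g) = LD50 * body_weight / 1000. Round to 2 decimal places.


Lethal dose calculation:
Lethal dose = LD50 * body_weight / 1000
= 3431 * 58.7 / 1000
= 201399.7 / 1000
= 201.40 g

201.40


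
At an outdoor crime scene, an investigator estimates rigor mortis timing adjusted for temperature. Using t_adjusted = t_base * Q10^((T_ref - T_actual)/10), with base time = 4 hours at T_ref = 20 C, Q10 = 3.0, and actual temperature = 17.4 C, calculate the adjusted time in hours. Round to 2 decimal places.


Rigor mortis time adjustment:
Exponent = (T_ref - T_actual) / 10 = (20 - 17.4) / 10 = 0.26
Q10 factor = 3.0^0.26 = 1.33061
t_adjusted = 4 * 1.33061 = 5.32 hours

5.32


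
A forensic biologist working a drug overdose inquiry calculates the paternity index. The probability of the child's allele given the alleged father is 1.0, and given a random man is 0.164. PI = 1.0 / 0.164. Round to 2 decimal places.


Paternity Index calculation:
PI = P(allele|father) / P(allele|random)
PI = 1.0 / 0.164
PI = 6.10

6.10


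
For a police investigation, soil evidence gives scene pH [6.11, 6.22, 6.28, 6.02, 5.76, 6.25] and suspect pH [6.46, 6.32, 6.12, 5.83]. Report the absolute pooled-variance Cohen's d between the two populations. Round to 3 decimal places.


Pooled-variance Cohen's d for soil pH comparison:
Scene mean = 36.64 / 6 = 6.106667
Suspect mean = 24.73 / 4 = 6.1825
Scene sample variance s_s^2 = 0.038227
Suspect sample variance s_c^2 = 0.074692
Pooled variance = ((n_s-1)*s_s^2 + (n_c-1)*s_c^2) / (n_s + n_c - 2) = 0.051901
Pooled SD = sqrt(0.051901) = 0.227818
Mean difference = -0.075833
|d| = |-0.075833| / 0.227818 = 0.333

0.333


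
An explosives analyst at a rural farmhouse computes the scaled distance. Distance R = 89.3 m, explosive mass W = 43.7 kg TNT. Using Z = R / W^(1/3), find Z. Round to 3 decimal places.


Scaled distance calculation:
W^(1/3) = 43.7^(1/3) = 3.522307
Z = R / W^(1/3) = 89.3 / 3.522307
Z = 25.353 m/kg^(1/3)

25.353


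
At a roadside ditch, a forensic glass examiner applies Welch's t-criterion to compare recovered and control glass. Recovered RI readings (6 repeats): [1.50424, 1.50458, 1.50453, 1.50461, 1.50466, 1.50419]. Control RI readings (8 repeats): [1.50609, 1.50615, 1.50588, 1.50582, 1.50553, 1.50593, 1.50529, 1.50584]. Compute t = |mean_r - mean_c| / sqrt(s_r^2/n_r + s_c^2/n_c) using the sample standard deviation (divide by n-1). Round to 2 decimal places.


Welch's t-criterion for glass RI comparison:
Recovered mean = sum / n_r = 9.02681 / 6 = 1.5044683
Control mean = sum / n_c = 12.04653 / 8 = 1.5058163
Recovered sample variance s_r^2 = 4.05367e-08
Control sample variance s_c^2 = 8.03982e-08
Welch SE (unpooled) = sqrt(s_r^2/n_r + s_c^2/n_c) = sqrt(6.75611e-09 + 1.00498e-08) = sqrt(1.68059e-08) = 0.000129638
|mean_r - mean_c| = 0.00134792
t = 0.00134792 / 0.000129638 = 10.40

10.40


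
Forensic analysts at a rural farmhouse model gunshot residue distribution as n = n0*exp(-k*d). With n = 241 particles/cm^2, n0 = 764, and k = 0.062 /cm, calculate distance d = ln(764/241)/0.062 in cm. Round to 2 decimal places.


GSR distance calculation:
n0/n = 764 / 241 = 3.170124
ln(n0/n) = 1.153771
d = 1.153771 / 0.062 = 18.61 cm

18.61


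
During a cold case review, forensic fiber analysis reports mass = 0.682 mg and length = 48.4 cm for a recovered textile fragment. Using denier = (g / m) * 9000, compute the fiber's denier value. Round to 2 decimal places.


Denier calculation:
Mass in grams = 0.682 mg / 1000 = 0.000682 g
Length in meters = 48.4 cm / 100 = 0.484 m
Linear density = mass / length = 0.000682 / 0.484 = 0.00140909 g/m
Denier = (g/m) * 9000 = 0.00140909 * 9000 = 12.68

12.68


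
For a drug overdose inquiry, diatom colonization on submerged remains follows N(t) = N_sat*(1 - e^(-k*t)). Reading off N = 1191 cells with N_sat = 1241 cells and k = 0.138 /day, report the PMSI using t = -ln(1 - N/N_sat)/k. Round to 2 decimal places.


PMSI from diatom colonization curve:
N / N_sat = 1191 / 1241 = 0.95971
1 - N/N_sat = 0.04029
ln(1 - N/N_sat) = -3.211652
t = -ln(1 - N/N_sat) / k = -(-3.211652) / 0.138 = 23.27 days

23.27


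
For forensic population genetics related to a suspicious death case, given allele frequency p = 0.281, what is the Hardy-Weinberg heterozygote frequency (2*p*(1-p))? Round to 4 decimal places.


Hardy-Weinberg heterozygote frequency:
q = 1 - p = 1 - 0.281 = 0.719
2pq = 2 * 0.281 * 0.719 = 0.4041

0.4041


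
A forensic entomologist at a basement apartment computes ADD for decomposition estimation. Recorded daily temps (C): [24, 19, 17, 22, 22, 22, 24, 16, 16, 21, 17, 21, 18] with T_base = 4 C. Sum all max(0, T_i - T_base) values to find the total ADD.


Computing ADD day by day:
Day 1: max(0, 24 - 4) = 20
Day 2: max(0, 19 - 4) = 15
Day 3: max(0, 17 - 4) = 13
Day 4: max(0, 22 - 4) = 18
Day 5: max(0, 22 - 4) = 18
Day 6: max(0, 22 - 4) = 18
Day 7: max(0, 24 - 4) = 20
Day 8: max(0, 16 - 4) = 12
Day 9: max(0, 16 - 4) = 12
Day 10: max(0, 21 - 4) = 17
Day 11: max(0, 17 - 4) = 13
Day 12: max(0, 21 - 4) = 17
Day 13: max(0, 18 - 4) = 14
Total ADD = 207

207


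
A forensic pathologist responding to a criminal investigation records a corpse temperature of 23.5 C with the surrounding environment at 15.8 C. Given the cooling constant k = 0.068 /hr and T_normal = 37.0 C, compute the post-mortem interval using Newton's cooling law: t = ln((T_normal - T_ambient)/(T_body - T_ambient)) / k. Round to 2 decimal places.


Using Newton's law of cooling:
t = ln((T_normal - T_ambient) / (T_body - T_ambient)) / k
T_normal - T_ambient = 21.2
T_body - T_ambient = 7.7
Ratio = 2.753247
ln(ratio) = 1.012781
t = 1.012781 / 0.068 = 14.89 hours

14.89


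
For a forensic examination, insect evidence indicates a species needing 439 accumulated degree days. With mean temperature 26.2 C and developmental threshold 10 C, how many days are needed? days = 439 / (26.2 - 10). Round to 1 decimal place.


Insect development time:
Effective temperature = avg_temp - T_base = 26.2 - 10 = 16.2 C
Days = ADD / effective_temp = 439 / 16.2 = 27.1 days

27.1


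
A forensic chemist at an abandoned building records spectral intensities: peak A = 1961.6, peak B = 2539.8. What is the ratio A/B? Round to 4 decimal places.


Spectral peak ratio:
Peak A = 1961.6 counts
Peak B = 2539.8 counts
Ratio = 1961.6 / 2539.8 = 0.7723

0.7723


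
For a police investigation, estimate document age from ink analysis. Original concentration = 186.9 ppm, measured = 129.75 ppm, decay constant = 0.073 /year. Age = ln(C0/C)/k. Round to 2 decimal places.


Document age estimation:
C0/C = 186.9 / 129.75 = 1.440462
ln(C0/C) = 0.364964
t = 0.364964 / 0.073 = 5.00 years

5.00


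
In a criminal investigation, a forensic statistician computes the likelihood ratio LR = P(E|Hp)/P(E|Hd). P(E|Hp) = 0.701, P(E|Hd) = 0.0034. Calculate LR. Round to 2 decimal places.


Likelihood ratio calculation:
LR = P(E|Hp) / P(E|Hd)
LR = 0.701 / 0.0034
LR = 206.18

206.18


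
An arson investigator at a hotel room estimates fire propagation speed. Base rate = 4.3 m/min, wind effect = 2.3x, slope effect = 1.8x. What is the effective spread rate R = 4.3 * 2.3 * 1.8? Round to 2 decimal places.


Fire spread rate calculation:
R = R0 * wind_factor * slope_factor
= 4.3 * 2.3 * 1.8
= 9.89 * 1.8
= 17.80 m/min

17.80


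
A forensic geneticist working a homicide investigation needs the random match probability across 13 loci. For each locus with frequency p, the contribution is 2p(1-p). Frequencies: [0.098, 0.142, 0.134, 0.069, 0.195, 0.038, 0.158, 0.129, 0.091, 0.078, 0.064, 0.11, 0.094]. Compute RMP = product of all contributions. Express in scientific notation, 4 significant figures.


Computing RMP for 13 loci:
Locus 1: 2 * 0.098 * 0.902 = 0.176792
Locus 2: 2 * 0.142 * 0.858 = 0.243672
Locus 3: 2 * 0.134 * 0.866 = 0.232088
Locus 4: 2 * 0.069 * 0.931 = 0.128478
Locus 5: 2 * 0.195 * 0.805 = 0.31395
Locus 6: 2 * 0.038 * 0.962 = 0.073112
Locus 7: 2 * 0.158 * 0.842 = 0.266072
Locus 8: 2 * 0.129 * 0.871 = 0.224718
Locus 9: 2 * 0.091 * 0.909 = 0.165438
Locus 10: 2 * 0.078 * 0.922 = 0.143832
Locus 11: 2 * 0.064 * 0.936 = 0.119808
Locus 12: 2 * 0.11 * 0.89 = 0.1958
Locus 13: 2 * 0.094 * 0.906 = 0.170328
RMP = 1.676e-10

1.676e-10


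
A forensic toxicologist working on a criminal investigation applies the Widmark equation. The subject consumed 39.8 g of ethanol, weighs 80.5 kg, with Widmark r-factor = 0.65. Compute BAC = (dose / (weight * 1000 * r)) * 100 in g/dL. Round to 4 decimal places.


Applying the Widmark formula:
BAC = (dose_g / (body_wt * 1000 * r)) * 100
Denominator = 80.5 * 1000 * 0.65 = 52325
BAC = (39.8 / 52325) * 100
BAC = 0.0761 g/dL

0.0761


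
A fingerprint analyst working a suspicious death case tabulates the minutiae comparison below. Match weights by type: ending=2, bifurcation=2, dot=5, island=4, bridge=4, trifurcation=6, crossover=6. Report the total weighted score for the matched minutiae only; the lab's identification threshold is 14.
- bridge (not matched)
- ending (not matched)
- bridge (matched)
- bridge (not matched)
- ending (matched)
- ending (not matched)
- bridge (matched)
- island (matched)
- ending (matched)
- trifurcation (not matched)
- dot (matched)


Weighted minutiae match score:
  bridge: not matched, +0
  ending: not matched, +0
  bridge: matched, +4 (running total 4)
  bridge: not matched, +0
  ending: matched, +2 (running total 6)
  ending: not matched, +0
  bridge: matched, +4 (running total 10)
  island: matched, +4 (running total 14)
  ending: matched, +2 (running total 16)
  trifurcation: not matched, +0
  dot: matched, +5 (running total 21)
Total score = 21
Threshold = 14; verdict = identification

21


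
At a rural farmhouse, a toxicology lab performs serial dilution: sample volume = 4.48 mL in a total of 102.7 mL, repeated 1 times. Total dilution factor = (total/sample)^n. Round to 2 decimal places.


Dilution factor calculation:
Single dilution = V_total / V_sample = 102.7 / 4.48 ≈ 22.924107
Number of dilutions = 1
Total DF = (102.7 / 4.48)^1 (full precision, rounded at the end) = 22.92

22.92


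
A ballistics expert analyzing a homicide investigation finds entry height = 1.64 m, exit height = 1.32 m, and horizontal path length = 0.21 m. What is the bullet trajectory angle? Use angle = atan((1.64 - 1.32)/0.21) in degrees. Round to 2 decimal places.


Bullet trajectory angle:
Height difference = 1.64 - 1.32 = 0.32 m
angle = atan(0.32 / 0.21)
angle = atan(1.52381)
angle = 56.73 degrees

56.73


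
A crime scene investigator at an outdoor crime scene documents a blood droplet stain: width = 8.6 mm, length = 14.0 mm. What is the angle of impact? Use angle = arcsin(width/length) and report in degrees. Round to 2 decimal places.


Blood spatter impact angle calculation:
width / length = 8.6 / 14.0 = 0.614286
angle = arcsin(0.614286)
angle = 37.90 degrees

37.90


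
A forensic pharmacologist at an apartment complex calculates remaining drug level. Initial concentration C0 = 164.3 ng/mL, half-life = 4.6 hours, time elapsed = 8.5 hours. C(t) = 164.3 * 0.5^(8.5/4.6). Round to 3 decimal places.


Drug concentration decay:
Number of half-lives = t / t_half = 8.5 / 4.6 = 1.847826
Decay factor = 0.5^1.847826 = 0.27781069
C(t) = 164.3 * 0.27781069 = 45.644 ng/mL

45.644


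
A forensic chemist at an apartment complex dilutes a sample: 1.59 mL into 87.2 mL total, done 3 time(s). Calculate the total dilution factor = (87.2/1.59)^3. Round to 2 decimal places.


Dilution factor calculation:
Single dilution = V_total / V_sample = 87.2 / 1.59 ≈ 54.842767
Number of dilutions = 3
Total DF = (87.2 / 1.59)^3 (full precision, rounded at the end) = 164952.19

164952.19


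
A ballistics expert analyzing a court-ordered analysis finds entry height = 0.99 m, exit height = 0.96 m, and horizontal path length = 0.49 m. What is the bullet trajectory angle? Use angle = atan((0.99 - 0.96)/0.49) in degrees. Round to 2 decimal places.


Bullet trajectory angle:
Height difference = 0.99 - 0.96 = 0.03 m
angle = atan(0.03 / 0.49)
angle = atan(0.061224)
angle = 3.50 degrees

3.50


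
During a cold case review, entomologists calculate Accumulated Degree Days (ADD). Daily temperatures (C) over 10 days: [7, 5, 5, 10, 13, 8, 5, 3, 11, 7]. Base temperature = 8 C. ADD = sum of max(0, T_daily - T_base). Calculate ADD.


Computing ADD day by day:
Day 1: max(0, 7 - 8) = 0
Day 2: max(0, 5 - 8) = 0
Day 3: max(0, 5 - 8) = 0
Day 4: max(0, 10 - 8) = 2
Day 5: max(0, 13 - 8) = 5
Day 6: max(0, 8 - 8) = 0
Day 7: max(0, 5 - 8) = 0
Day 8: max(0, 3 - 8) = 0
Day 9: max(0, 11 - 8) = 3
Day 10: max(0, 7 - 8) = 0
Total ADD = 10

10


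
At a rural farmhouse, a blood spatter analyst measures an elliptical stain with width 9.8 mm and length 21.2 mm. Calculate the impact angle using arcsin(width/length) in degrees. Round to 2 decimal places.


Blood spatter impact angle calculation:
width / length = 9.8 / 21.2 = 0.462264
angle = arcsin(0.462264)
angle = 27.53 degrees

27.53


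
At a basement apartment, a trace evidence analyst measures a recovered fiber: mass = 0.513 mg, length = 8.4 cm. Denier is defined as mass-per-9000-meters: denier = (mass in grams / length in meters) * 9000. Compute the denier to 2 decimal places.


Denier calculation:
Mass in grams = 0.513 mg / 1000 = 0.000513 g
Length in meters = 8.4 cm / 100 = 0.084 m
Linear density = mass / length = 0.000513 / 0.084 = 0.00610714 g/m
Denier = (g/m) * 9000 = 0.00610714 * 9000 = 54.96

54.96


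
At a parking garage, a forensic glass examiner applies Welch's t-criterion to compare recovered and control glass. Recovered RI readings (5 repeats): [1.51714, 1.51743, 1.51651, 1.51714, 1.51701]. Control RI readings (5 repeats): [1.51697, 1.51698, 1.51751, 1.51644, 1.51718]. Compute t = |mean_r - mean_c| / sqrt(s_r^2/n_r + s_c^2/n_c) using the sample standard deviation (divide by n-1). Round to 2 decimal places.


Welch's t-criterion for glass RI comparison:
Recovered mean = sum / n_r = 7.58523 / 5 = 1.517046
Control mean = sum / n_c = 7.58508 / 5 = 1.517016
Recovered sample variance s_r^2 = 1.1343e-07
Control sample variance s_c^2 = 1.5153e-07
Welch SE (unpooled) = sqrt(s_r^2/n_r + s_c^2/n_c) = sqrt(2.2686e-08 + 3.0306e-08) = sqrt(5.2992e-08) = 0.0002302
|mean_r - mean_c| = 3e-05
t = 3e-05 / 0.0002302 = 0.13

0.13


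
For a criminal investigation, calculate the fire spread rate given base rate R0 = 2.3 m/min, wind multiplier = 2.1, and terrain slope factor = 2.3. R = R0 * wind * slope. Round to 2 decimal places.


Fire spread rate calculation:
R = R0 * wind_factor * slope_factor
= 2.3 * 2.1 * 2.3
= 4.83 * 2.3
= 11.11 m/min

11.11


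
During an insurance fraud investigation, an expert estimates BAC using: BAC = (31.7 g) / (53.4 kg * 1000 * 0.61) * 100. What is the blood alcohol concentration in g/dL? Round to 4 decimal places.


Applying the Widmark formula:
BAC = (dose_g / (body_wt * 1000 * r)) * 100
Denominator = 53.4 * 1000 * 0.61 = 32574
BAC = (31.7 / 32574) * 100
BAC = 0.0973 g/dL

0.0973


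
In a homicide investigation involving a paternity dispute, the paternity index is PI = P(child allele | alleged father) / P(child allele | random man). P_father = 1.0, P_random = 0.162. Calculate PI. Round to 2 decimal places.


Paternity Index calculation:
PI = P(allele|father) / P(allele|random)
PI = 1.0 / 0.162
PI = 6.17

6.17


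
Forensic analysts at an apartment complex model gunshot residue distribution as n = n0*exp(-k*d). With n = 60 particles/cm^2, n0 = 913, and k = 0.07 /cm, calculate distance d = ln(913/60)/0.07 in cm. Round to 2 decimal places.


GSR distance calculation:
n0/n = 913 / 60 = 15.216667
ln(n0/n) = 2.722391
d = 2.722391 / 0.07 = 38.89 cm

38.89


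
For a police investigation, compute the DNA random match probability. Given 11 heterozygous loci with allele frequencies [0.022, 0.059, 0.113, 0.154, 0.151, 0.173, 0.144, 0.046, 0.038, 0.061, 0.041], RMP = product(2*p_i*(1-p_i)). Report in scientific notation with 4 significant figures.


Computing RMP for 11 loci:
Locus 1: 2 * 0.022 * 0.978 = 0.043032
Locus 2: 2 * 0.059 * 0.941 = 0.111038
Locus 3: 2 * 0.113 * 0.887 = 0.200462
Locus 4: 2 * 0.154 * 0.846 = 0.260568
Locus 5: 2 * 0.151 * 0.849 = 0.256398
Locus 6: 2 * 0.173 * 0.827 = 0.286142
Locus 7: 2 * 0.144 * 0.856 = 0.246528
Locus 8: 2 * 0.046 * 0.954 = 0.087768
Locus 9: 2 * 0.038 * 0.962 = 0.073112
Locus 10: 2 * 0.061 * 0.939 = 0.114558
Locus 11: 2 * 0.041 * 0.959 = 0.078638
RMP = 2.610e-10

2.610e-10


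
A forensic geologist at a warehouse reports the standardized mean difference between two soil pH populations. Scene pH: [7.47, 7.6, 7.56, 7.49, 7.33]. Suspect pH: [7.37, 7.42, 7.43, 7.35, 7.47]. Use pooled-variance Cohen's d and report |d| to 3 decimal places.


Pooled-variance Cohen's d for soil pH comparison:
Scene mean = 37.45 / 5 = 7.49
Suspect mean = 37.04 / 5 = 7.408
Scene sample variance s_s^2 = 0.01075
Suspect sample variance s_c^2 = 0.00232
Pooled variance = ((n_s-1)*s_s^2 + (n_c-1)*s_c^2) / (n_s + n_c - 2) = 0.006535
Pooled SD = sqrt(0.006535) = 0.080839
Mean difference = 0.082
|d| = |0.082| / 0.080839 = 1.014

1.014


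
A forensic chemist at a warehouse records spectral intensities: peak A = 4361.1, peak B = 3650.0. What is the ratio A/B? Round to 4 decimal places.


Spectral peak ratio:
Peak A = 4361.1 counts
Peak B = 3650.0 counts
Ratio = 4361.1 / 3650.0 = 1.1948

1.1948


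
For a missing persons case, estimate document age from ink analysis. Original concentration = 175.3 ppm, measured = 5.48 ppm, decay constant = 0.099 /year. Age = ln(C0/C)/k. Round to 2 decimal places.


Document age estimation:
C0/C = 175.3 / 5.48 = 31.989051
ln(C0/C) = 3.465394
t = 3.465394 / 0.099 = 35.00 years

35.00


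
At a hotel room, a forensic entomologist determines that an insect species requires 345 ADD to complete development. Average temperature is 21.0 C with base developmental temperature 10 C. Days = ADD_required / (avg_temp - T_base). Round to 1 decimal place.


Insect development time:
Effective temperature = avg_temp - T_base = 21.0 - 10 = 11.0 C
Days = ADD / effective_temp = 345 / 11.0 = 31.4 days

31.4


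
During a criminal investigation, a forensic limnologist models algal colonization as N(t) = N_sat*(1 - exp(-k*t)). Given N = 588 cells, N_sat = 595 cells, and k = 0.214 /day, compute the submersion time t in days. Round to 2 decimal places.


PMSI from diatom colonization curve:
N / N_sat = 588 / 595 = 0.988235
1 - N/N_sat = 0.011765
ln(1 - N/N_sat) = -4.442626
t = -ln(1 - N/N_sat) / k = -(-4.442626) / 0.214 = 20.76 days

20.76


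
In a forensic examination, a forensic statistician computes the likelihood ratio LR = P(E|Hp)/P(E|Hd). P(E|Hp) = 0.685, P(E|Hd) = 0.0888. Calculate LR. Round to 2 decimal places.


Likelihood ratio calculation:
LR = P(E|Hp) / P(E|Hd)
LR = 0.685 / 0.0888
LR = 7.71

7.71


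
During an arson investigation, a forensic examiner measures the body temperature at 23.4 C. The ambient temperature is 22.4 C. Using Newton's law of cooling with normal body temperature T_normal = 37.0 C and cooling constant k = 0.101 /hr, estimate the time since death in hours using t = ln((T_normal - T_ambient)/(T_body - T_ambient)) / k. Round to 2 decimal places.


Using Newton's law of cooling:
t = ln((T_normal - T_ambient) / (T_body - T_ambient)) / k
T_normal - T_ambient = 14.6
T_body - T_ambient = 1.0
Ratio = 14.6
ln(ratio) = 2.681022
t = 2.681022 / 0.101 = 26.54 hours

26.54


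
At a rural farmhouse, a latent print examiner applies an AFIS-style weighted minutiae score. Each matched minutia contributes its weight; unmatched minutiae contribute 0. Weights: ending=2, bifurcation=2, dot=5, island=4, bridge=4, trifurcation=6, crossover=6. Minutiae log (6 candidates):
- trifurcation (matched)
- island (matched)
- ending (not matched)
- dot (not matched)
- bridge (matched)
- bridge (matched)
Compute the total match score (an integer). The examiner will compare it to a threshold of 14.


Weighted minutiae match score:
  trifurcation: matched, +6 (running total 6)
  island: matched, +4 (running total 10)
  ending: not matched, +0
  dot: not matched, +0
  bridge: matched, +4 (running total 14)
  bridge: matched, +4 (running total 18)
Total score = 18
Threshold = 14; verdict = identification

18


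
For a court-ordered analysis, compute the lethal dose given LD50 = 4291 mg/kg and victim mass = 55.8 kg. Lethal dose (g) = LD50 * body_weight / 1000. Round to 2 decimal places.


Lethal dose calculation:
Lethal dose = LD50 * body_weight / 1000
= 4291 * 55.8 / 1000
= 239437.8 / 1000
= 239.44 g

239.44


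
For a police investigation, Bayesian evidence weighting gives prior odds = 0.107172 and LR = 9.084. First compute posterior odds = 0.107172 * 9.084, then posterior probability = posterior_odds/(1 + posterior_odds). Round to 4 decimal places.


Bayesian evidence evaluation:
Posterior odds = prior_odds * LR = 0.107172 * 9.084 = 0.9735504
Posterior probability = posterior_odds / (1 + posterior_odds)
= 0.9735504 / (1 + 0.9735504)
= 0.9735504 / 1.9735504
= 0.4933

0.4933


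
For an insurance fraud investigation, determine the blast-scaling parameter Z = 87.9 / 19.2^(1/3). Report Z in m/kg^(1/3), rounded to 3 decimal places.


Scaled distance calculation:
W^(1/3) = 19.2^(1/3) = 2.677732
Z = R / W^(1/3) = 87.9 / 2.677732
Z = 32.826 m/kg^(1/3)

32.826


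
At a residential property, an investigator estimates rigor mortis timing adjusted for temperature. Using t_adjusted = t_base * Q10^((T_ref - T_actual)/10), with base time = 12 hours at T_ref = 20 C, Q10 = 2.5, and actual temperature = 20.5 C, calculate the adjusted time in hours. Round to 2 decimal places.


Rigor mortis time adjustment:
Exponent = (T_ref - T_actual) / 10 = (20 - 20.5) / 10 = -0.05
Q10 factor = 2.5^-0.05 = 0.95522
t_adjusted = 12 * 0.95522 = 11.46 hours

11.46


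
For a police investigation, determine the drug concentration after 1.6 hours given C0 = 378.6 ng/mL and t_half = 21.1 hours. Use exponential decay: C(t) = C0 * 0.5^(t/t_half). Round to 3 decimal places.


Drug concentration decay:
Number of half-lives = t / t_half = 1.6 / 21.1 = 0.075829
Decay factor = 0.5^0.075829 = 0.94879677
C(t) = 378.6 * 0.94879677 = 359.214 ng/mL

359.214


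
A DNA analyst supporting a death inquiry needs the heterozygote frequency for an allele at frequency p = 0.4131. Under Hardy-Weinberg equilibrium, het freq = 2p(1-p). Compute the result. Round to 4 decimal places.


Hardy-Weinberg heterozygote frequency:
q = 1 - p = 1 - 0.4131 = 0.5869
2pq = 2 * 0.4131 * 0.5869 = 0.4849

0.4849


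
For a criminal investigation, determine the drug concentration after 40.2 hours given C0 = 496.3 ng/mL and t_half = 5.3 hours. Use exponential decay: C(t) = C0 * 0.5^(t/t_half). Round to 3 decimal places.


Drug concentration decay:
Number of half-lives = t / t_half = 40.2 / 5.3 = 7.584906
Decay factor = 0.5^7.584906 = 0.00520854
C(t) = 496.3 * 0.00520854 = 2.585 ng/mL

2.585


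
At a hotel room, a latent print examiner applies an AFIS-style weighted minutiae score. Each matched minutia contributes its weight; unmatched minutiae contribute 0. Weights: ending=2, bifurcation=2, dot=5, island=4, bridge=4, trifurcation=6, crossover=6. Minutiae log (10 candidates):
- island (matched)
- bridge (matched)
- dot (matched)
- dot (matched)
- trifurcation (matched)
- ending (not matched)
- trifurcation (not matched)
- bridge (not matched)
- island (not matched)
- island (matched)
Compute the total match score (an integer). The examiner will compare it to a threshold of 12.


Weighted minutiae match score:
  island: matched, +4 (running total 4)
  bridge: matched, +4 (running total 8)
  dot: matched, +5 (running total 13)
  dot: matched, +5 (running total 18)
  trifurcation: matched, +6 (running total 24)
  ending: not matched, +0
  trifurcation: not matched, +0
  bridge: not matched, +0
  island: not matched, +0
  island: matched, +4 (running total 28)
Total score = 28
Threshold = 12; verdict = identification

28


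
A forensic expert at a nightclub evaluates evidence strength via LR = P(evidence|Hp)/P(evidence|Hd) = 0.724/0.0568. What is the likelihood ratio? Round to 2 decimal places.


Likelihood ratio calculation:
LR = P(E|Hp) / P(E|Hd)
LR = 0.724 / 0.0568
LR = 12.75

12.75


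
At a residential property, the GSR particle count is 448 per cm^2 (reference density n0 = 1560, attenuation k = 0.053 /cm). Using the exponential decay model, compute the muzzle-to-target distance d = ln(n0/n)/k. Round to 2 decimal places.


GSR distance calculation:
n0/n = 1560 / 448 = 3.482143
ln(n0/n) = 1.247648
d = 1.247648 / 0.053 = 23.54 cm

23.54


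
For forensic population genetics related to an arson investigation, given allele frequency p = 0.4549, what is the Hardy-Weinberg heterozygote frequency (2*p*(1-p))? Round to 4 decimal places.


Hardy-Weinberg heterozygote frequency:
q = 1 - p = 1 - 0.4549 = 0.5451
2pq = 2 * 0.4549 * 0.5451 = 0.4959

0.4959


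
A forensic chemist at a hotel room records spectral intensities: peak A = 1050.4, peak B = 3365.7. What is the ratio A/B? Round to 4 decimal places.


Spectral peak ratio:
Peak A = 1050.4 counts
Peak B = 3365.7 counts
Ratio = 1050.4 / 3365.7 = 0.3121

0.3121


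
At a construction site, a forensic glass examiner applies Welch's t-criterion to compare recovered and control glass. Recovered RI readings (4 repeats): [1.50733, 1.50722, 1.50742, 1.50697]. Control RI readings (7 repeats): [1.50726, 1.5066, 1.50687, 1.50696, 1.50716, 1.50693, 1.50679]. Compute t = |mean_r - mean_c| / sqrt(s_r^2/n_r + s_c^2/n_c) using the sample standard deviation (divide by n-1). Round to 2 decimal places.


Welch's t-criterion for glass RI comparison:
Recovered mean = sum / n_r = 6.02894 / 4 = 1.507235
Control mean = sum / n_c = 10.54857 / 7 = 1.5069386
Recovered sample variance s_r^2 = 3.79e-08
Control sample variance s_c^2 = 4.90476e-08
Welch SE (unpooled) = sqrt(s_r^2/n_r + s_c^2/n_c) = sqrt(9.475e-09 + 7.0068e-09) = sqrt(1.64818e-08) = 0.000128381
|mean_r - mean_c| = 0.000296429
t = 0.000296429 / 0.000128381 = 2.31

2.31


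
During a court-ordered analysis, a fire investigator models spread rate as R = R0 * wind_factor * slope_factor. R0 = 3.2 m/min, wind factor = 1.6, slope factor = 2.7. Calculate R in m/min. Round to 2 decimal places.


Fire spread rate calculation:
R = R0 * wind_factor * slope_factor
= 3.2 * 1.6 * 2.7
= 5.12 * 2.7
= 13.82 m/min

13.82


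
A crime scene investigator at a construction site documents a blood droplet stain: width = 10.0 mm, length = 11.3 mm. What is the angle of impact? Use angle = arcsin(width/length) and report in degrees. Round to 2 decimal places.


Blood spatter impact angle calculation:
width / length = 10.0 / 11.3 = 0.884956
angle = arcsin(0.884956)
angle = 62.25 degrees

62.25


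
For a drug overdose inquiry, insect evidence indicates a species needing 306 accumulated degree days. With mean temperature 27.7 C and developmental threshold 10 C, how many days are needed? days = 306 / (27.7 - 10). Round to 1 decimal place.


Insect development time:
Effective temperature = avg_temp - T_base = 27.7 - 10 = 17.7 C
Days = ADD / effective_temp = 306 / 17.7 = 17.3 days

17.3


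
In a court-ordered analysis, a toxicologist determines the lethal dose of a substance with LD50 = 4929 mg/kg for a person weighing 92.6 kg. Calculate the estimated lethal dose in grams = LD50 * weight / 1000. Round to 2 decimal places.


Lethal dose calculation:
Lethal dose = LD50 * body_weight / 1000
= 4929 * 92.6 / 1000
= 456425.4 / 1000
= 456.43 g

456.43


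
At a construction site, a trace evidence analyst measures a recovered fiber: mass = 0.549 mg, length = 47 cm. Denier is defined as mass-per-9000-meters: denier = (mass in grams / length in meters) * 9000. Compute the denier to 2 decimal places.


Denier calculation:
Mass in grams = 0.549 mg / 1000 = 0.000549 g
Length in meters = 47 cm / 100 = 0.47 m
Linear density = mass / length = 0.000549 / 0.47 = 0.00116809 g/m
Denier = (g/m) * 9000 = 0.00116809 * 9000 = 10.51

10.51


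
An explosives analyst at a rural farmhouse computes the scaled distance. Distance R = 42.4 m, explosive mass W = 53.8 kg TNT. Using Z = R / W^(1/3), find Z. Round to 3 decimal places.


Scaled distance calculation:
W^(1/3) = 53.8^(1/3) = 3.775091
Z = R / W^(1/3) = 42.4 / 3.775091
Z = 11.232 m/kg^(1/3)

11.232


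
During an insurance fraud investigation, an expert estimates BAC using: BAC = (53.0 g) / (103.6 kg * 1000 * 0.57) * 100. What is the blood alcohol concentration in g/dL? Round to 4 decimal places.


Applying the Widmark formula:
BAC = (dose_g / (body_wt * 1000 * r)) * 100
Denominator = 103.6 * 1000 * 0.57 = 59052
BAC = (53.0 / 59052) * 100
BAC = 0.0898 g/dL

0.0898


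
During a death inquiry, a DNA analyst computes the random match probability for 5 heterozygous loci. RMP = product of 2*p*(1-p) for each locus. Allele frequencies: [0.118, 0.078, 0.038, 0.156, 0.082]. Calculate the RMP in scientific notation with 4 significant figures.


Computing RMP for 5 loci:
Locus 1: 2 * 0.118 * 0.882 = 0.208152
Locus 2: 2 * 0.078 * 0.922 = 0.143832
Locus 3: 2 * 0.038 * 0.962 = 0.073112
Locus 4: 2 * 0.156 * 0.844 = 0.263328
Locus 5: 2 * 0.082 * 0.918 = 0.150552
RMP = 8.678e-05

8.678e-05


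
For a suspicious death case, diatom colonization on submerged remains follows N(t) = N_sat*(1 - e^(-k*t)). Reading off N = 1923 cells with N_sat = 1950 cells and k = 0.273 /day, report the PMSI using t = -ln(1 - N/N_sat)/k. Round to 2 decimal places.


PMSI from diatom colonization curve:
N / N_sat = 1923 / 1950 = 0.986154
1 - N/N_sat = 0.013846
ln(1 - N/N_sat) = -4.279759
t = -ln(1 - N/N_sat) / k = -(-4.279759) / 0.273 = 15.68 days

15.68


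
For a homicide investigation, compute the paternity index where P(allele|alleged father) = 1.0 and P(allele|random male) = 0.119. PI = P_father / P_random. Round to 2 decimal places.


Paternity Index calculation:
PI = P(allele|father) / P(allele|random)
PI = 1.0 / 0.119
PI = 8.40

8.40


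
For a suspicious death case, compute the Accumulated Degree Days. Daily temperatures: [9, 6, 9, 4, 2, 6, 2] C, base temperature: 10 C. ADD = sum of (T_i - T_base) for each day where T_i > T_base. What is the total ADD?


Computing ADD day by day:
Day 1: max(0, 9 - 10) = 0
Day 2: max(0, 6 - 10) = 0
Day 3: max(0, 9 - 10) = 0
Day 4: max(0, 4 - 10) = 0
Day 5: max(0, 2 - 10) = 0
Day 6: max(0, 6 - 10) = 0
Day 7: max(0, 2 - 10) = 0
Total ADD = 0

0


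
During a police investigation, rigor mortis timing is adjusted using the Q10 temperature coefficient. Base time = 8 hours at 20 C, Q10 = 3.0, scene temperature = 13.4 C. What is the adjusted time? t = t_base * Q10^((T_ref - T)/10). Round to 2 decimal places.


Rigor mortis time adjustment:
Exponent = (T_ref - T_actual) / 10 = (20 - 13.4) / 10 = 0.66
Q10 factor = 3.0^0.66 = 2.0649
t_adjusted = 8 * 2.0649 = 16.52 hours

16.52


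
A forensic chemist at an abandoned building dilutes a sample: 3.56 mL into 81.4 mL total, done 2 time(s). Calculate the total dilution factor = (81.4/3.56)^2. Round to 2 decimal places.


Dilution factor calculation:
Single dilution = V_total / V_sample = 81.4 / 3.56 ≈ 22.865169
Number of dilutions = 2
Total DF = (81.4 / 3.56)^2 (full precision, rounded at the end) = 522.82

522.82


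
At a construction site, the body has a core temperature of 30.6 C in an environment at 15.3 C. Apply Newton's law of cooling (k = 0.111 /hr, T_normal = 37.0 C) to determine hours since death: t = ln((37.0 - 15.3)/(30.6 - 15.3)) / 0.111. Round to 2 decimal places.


Using Newton's law of cooling:
t = ln((T_normal - T_ambient) / (T_body - T_ambient)) / k
T_normal - T_ambient = 21.7
T_body - T_ambient = 15.3
Ratio = 1.418301
ln(ratio) = 0.34946
t = 0.34946 / 0.111 = 3.15 hours

3.15


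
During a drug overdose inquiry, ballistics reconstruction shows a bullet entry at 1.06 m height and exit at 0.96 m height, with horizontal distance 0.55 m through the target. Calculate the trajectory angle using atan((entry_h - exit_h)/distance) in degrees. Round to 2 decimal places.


Bullet trajectory angle:
Height difference = 1.06 - 0.96 = 0.1 m
angle = atan(0.1 / 0.55)
angle = atan(0.181818)
angle = 10.30 degrees

10.30


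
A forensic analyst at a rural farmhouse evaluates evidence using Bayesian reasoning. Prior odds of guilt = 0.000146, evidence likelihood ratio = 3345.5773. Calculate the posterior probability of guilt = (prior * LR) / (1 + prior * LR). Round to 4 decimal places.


Bayesian evidence evaluation:
Posterior odds = prior_odds * LR = 0.000146 * 3345.5773 = 0.4884543
Posterior probability = posterior_odds / (1 + posterior_odds)
= 0.4884543 / (1 + 0.4884543)
= 0.4884543 / 1.4884543
= 0.3282

0.3282
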